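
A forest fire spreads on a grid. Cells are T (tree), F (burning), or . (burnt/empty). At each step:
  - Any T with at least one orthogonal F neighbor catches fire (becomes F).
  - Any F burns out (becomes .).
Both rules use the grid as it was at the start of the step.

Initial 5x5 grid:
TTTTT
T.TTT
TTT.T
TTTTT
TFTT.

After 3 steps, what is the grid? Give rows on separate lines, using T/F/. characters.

Step 1: 3 trees catch fire, 1 burn out
  TTTTT
  T.TTT
  TTT.T
  TFTTT
  F.FT.
Step 2: 4 trees catch fire, 3 burn out
  TTTTT
  T.TTT
  TFT.T
  F.FTT
  ...F.
Step 3: 3 trees catch fire, 4 burn out
  TTTTT
  T.TTT
  F.F.T
  ...FT
  .....

TTTTT
T.TTT
F.F.T
...FT
.....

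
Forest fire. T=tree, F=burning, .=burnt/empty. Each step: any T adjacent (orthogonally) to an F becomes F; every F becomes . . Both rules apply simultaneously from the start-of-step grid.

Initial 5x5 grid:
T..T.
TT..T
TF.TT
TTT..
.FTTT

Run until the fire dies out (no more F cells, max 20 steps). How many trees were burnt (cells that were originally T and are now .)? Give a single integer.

Answer: 10

Derivation:
Step 1: +4 fires, +2 burnt (F count now 4)
Step 2: +4 fires, +4 burnt (F count now 4)
Step 3: +2 fires, +4 burnt (F count now 2)
Step 4: +0 fires, +2 burnt (F count now 0)
Fire out after step 4
Initially T: 14, now '.': 21
Total burnt (originally-T cells now '.'): 10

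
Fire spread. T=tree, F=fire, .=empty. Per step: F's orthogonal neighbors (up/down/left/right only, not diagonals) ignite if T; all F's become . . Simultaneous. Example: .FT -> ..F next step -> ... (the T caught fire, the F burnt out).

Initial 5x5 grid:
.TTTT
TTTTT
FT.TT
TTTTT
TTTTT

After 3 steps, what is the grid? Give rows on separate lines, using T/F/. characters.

Step 1: 3 trees catch fire, 1 burn out
  .TTTT
  FTTTT
  .F.TT
  FTTTT
  TTTTT
Step 2: 3 trees catch fire, 3 burn out
  .TTTT
  .FTTT
  ...TT
  .FTTT
  FTTTT
Step 3: 4 trees catch fire, 3 burn out
  .FTTT
  ..FTT
  ...TT
  ..FTT
  .FTTT

.FTTT
..FTT
...TT
..FTT
.FTTT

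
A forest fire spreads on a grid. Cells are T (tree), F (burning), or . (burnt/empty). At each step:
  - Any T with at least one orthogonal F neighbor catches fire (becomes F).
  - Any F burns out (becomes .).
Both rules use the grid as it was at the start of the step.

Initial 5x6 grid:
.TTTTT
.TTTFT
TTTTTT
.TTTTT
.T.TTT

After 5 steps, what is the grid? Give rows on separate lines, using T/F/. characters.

Step 1: 4 trees catch fire, 1 burn out
  .TTTFT
  .TTF.F
  TTTTFT
  .TTTTT
  .T.TTT
Step 2: 6 trees catch fire, 4 burn out
  .TTF.F
  .TF...
  TTTF.F
  .TTTFT
  .T.TTT
Step 3: 6 trees catch fire, 6 burn out
  .TF...
  .F....
  TTF...
  .TTF.F
  .T.TFT
Step 4: 5 trees catch fire, 6 burn out
  .F....
  ......
  TF....
  .TF...
  .T.F.F
Step 5: 2 trees catch fire, 5 burn out
  ......
  ......
  F.....
  .F....
  .T....

......
......
F.....
.F....
.T....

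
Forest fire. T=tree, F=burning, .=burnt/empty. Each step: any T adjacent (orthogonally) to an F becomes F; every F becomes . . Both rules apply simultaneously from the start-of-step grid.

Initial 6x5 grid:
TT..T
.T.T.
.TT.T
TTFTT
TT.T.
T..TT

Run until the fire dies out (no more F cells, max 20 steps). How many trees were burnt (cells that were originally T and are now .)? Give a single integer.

Step 1: +3 fires, +1 burnt (F count now 3)
Step 2: +5 fires, +3 burnt (F count now 5)
Step 3: +4 fires, +5 burnt (F count now 4)
Step 4: +3 fires, +4 burnt (F count now 3)
Step 5: +1 fires, +3 burnt (F count now 1)
Step 6: +0 fires, +1 burnt (F count now 0)
Fire out after step 6
Initially T: 18, now '.': 28
Total burnt (originally-T cells now '.'): 16

Answer: 16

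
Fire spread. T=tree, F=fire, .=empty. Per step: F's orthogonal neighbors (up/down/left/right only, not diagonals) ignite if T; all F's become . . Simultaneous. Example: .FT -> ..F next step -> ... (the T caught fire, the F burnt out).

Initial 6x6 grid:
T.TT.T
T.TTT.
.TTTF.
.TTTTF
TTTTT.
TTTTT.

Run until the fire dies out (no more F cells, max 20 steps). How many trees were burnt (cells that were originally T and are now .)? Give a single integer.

Step 1: +3 fires, +2 burnt (F count now 3)
Step 2: +4 fires, +3 burnt (F count now 4)
Step 3: +6 fires, +4 burnt (F count now 6)
Step 4: +4 fires, +6 burnt (F count now 4)
Step 5: +2 fires, +4 burnt (F count now 2)
Step 6: +2 fires, +2 burnt (F count now 2)
Step 7: +1 fires, +2 burnt (F count now 1)
Step 8: +0 fires, +1 burnt (F count now 0)
Fire out after step 8
Initially T: 25, now '.': 33
Total burnt (originally-T cells now '.'): 22

Answer: 22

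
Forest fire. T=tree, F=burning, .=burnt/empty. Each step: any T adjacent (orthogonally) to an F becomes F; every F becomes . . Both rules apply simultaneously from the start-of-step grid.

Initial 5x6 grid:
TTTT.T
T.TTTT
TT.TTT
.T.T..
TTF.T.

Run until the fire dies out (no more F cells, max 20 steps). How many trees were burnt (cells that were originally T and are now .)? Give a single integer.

Step 1: +1 fires, +1 burnt (F count now 1)
Step 2: +2 fires, +1 burnt (F count now 2)
Step 3: +1 fires, +2 burnt (F count now 1)
Step 4: +1 fires, +1 burnt (F count now 1)
Step 5: +1 fires, +1 burnt (F count now 1)
Step 6: +1 fires, +1 burnt (F count now 1)
Step 7: +1 fires, +1 burnt (F count now 1)
Step 8: +1 fires, +1 burnt (F count now 1)
Step 9: +2 fires, +1 burnt (F count now 2)
Step 10: +1 fires, +2 burnt (F count now 1)
Step 11: +2 fires, +1 burnt (F count now 2)
Step 12: +3 fires, +2 burnt (F count now 3)
Step 13: +2 fires, +3 burnt (F count now 2)
Step 14: +0 fires, +2 burnt (F count now 0)
Fire out after step 14
Initially T: 20, now '.': 29
Total burnt (originally-T cells now '.'): 19

Answer: 19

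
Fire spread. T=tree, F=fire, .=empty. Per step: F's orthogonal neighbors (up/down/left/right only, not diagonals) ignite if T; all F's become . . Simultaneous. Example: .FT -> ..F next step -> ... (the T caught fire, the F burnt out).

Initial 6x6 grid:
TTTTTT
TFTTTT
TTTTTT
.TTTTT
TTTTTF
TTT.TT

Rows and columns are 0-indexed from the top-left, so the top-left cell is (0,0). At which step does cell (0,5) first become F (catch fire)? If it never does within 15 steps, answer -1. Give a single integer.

Step 1: cell (0,5)='T' (+7 fires, +2 burnt)
Step 2: cell (0,5)='T' (+10 fires, +7 burnt)
Step 3: cell (0,5)='T' (+9 fires, +10 burnt)
Step 4: cell (0,5)='F' (+5 fires, +9 burnt)
  -> target ignites at step 4
Step 5: cell (0,5)='.' (+1 fires, +5 burnt)
Step 6: cell (0,5)='.' (+0 fires, +1 burnt)
  fire out at step 6

4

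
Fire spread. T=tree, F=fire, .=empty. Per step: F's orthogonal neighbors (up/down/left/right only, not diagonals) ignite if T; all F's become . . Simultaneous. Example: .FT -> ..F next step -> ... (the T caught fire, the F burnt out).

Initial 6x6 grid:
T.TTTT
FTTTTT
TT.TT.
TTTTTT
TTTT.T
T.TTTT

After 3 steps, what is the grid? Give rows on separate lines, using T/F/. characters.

Step 1: 3 trees catch fire, 1 burn out
  F.TTTT
  .FTTTT
  FT.TT.
  TTTTTT
  TTTT.T
  T.TTTT
Step 2: 3 trees catch fire, 3 burn out
  ..TTTT
  ..FTTT
  .F.TT.
  FTTTTT
  TTTT.T
  T.TTTT
Step 3: 4 trees catch fire, 3 burn out
  ..FTTT
  ...FTT
  ...TT.
  .FTTTT
  FTTT.T
  T.TTTT

..FTTT
...FTT
...TT.
.FTTTT
FTTT.T
T.TTTT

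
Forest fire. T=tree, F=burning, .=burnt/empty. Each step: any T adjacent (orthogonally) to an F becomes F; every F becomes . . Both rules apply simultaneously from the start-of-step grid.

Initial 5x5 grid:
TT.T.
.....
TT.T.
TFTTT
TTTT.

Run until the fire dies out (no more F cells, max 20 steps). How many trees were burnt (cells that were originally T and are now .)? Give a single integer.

Answer: 11

Derivation:
Step 1: +4 fires, +1 burnt (F count now 4)
Step 2: +4 fires, +4 burnt (F count now 4)
Step 3: +3 fires, +4 burnt (F count now 3)
Step 4: +0 fires, +3 burnt (F count now 0)
Fire out after step 4
Initially T: 14, now '.': 22
Total burnt (originally-T cells now '.'): 11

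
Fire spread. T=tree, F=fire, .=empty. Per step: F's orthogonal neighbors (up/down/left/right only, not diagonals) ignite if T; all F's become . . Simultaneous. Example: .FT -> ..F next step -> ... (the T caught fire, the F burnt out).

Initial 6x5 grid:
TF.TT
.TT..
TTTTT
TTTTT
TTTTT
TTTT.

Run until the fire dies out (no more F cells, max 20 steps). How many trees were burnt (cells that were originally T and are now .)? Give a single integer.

Step 1: +2 fires, +1 burnt (F count now 2)
Step 2: +2 fires, +2 burnt (F count now 2)
Step 3: +3 fires, +2 burnt (F count now 3)
Step 4: +4 fires, +3 burnt (F count now 4)
Step 5: +5 fires, +4 burnt (F count now 5)
Step 6: +4 fires, +5 burnt (F count now 4)
Step 7: +2 fires, +4 burnt (F count now 2)
Step 8: +0 fires, +2 burnt (F count now 0)
Fire out after step 8
Initially T: 24, now '.': 28
Total burnt (originally-T cells now '.'): 22

Answer: 22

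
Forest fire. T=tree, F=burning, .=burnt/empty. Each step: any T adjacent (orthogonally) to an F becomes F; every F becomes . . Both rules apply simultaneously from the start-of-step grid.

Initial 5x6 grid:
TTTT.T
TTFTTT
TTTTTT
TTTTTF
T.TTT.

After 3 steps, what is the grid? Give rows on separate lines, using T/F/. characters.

Step 1: 6 trees catch fire, 2 burn out
  TTFT.T
  TF.FTT
  TTFTTF
  TTTTF.
  T.TTT.
Step 2: 11 trees catch fire, 6 burn out
  TF.F.T
  F...FF
  TF.FF.
  TTFF..
  T.TTF.
Step 3: 6 trees catch fire, 11 burn out
  F....F
  ......
  F.....
  TF....
  T.FF..

F....F
......
F.....
TF....
T.FF..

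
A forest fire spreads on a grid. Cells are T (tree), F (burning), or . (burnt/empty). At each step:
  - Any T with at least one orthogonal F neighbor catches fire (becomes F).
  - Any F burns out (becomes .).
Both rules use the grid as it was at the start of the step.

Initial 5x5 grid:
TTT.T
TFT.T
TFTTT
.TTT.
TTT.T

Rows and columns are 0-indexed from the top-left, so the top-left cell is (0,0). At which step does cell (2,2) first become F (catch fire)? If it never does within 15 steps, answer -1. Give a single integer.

Step 1: cell (2,2)='F' (+6 fires, +2 burnt)
  -> target ignites at step 1
Step 2: cell (2,2)='.' (+5 fires, +6 burnt)
Step 3: cell (2,2)='.' (+4 fires, +5 burnt)
Step 4: cell (2,2)='.' (+1 fires, +4 burnt)
Step 5: cell (2,2)='.' (+1 fires, +1 burnt)
Step 6: cell (2,2)='.' (+0 fires, +1 burnt)
  fire out at step 6

1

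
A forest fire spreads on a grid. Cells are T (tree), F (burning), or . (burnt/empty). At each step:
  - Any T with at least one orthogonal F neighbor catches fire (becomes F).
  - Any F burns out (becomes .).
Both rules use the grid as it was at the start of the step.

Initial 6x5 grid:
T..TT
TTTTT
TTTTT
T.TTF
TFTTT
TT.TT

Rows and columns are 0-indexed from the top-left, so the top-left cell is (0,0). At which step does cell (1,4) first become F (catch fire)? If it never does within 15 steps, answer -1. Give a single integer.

Step 1: cell (1,4)='T' (+6 fires, +2 burnt)
Step 2: cell (1,4)='F' (+7 fires, +6 burnt)
  -> target ignites at step 2
Step 3: cell (1,4)='.' (+5 fires, +7 burnt)
Step 4: cell (1,4)='.' (+4 fires, +5 burnt)
Step 5: cell (1,4)='.' (+2 fires, +4 burnt)
Step 6: cell (1,4)='.' (+0 fires, +2 burnt)
  fire out at step 6

2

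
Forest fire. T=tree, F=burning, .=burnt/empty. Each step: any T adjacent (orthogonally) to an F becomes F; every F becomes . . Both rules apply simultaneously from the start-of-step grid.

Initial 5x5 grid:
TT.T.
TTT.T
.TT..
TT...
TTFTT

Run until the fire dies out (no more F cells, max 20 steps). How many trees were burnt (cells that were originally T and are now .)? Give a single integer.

Step 1: +2 fires, +1 burnt (F count now 2)
Step 2: +3 fires, +2 burnt (F count now 3)
Step 3: +2 fires, +3 burnt (F count now 2)
Step 4: +2 fires, +2 burnt (F count now 2)
Step 5: +3 fires, +2 burnt (F count now 3)
Step 6: +1 fires, +3 burnt (F count now 1)
Step 7: +0 fires, +1 burnt (F count now 0)
Fire out after step 7
Initially T: 15, now '.': 23
Total burnt (originally-T cells now '.'): 13

Answer: 13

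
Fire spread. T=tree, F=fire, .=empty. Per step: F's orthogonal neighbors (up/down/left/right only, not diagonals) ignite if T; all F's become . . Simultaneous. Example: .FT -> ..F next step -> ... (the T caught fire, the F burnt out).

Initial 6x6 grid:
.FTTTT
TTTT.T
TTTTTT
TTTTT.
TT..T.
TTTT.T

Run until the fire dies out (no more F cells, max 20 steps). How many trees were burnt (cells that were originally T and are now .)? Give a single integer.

Answer: 27

Derivation:
Step 1: +2 fires, +1 burnt (F count now 2)
Step 2: +4 fires, +2 burnt (F count now 4)
Step 3: +5 fires, +4 burnt (F count now 5)
Step 4: +5 fires, +5 burnt (F count now 5)
Step 5: +5 fires, +5 burnt (F count now 5)
Step 6: +4 fires, +5 burnt (F count now 4)
Step 7: +2 fires, +4 burnt (F count now 2)
Step 8: +0 fires, +2 burnt (F count now 0)
Fire out after step 8
Initially T: 28, now '.': 35
Total burnt (originally-T cells now '.'): 27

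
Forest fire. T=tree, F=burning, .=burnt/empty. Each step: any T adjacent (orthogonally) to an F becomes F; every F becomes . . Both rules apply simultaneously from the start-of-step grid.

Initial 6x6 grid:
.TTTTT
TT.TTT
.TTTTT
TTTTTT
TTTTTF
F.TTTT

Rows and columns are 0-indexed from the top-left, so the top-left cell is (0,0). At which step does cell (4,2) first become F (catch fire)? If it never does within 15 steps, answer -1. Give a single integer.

Step 1: cell (4,2)='T' (+4 fires, +2 burnt)
Step 2: cell (4,2)='T' (+6 fires, +4 burnt)
Step 3: cell (4,2)='F' (+6 fires, +6 burnt)
  -> target ignites at step 3
Step 4: cell (4,2)='.' (+6 fires, +6 burnt)
Step 5: cell (4,2)='.' (+4 fires, +6 burnt)
Step 6: cell (4,2)='.' (+3 fires, +4 burnt)
Step 7: cell (4,2)='.' (+1 fires, +3 burnt)
Step 8: cell (4,2)='.' (+0 fires, +1 burnt)
  fire out at step 8

3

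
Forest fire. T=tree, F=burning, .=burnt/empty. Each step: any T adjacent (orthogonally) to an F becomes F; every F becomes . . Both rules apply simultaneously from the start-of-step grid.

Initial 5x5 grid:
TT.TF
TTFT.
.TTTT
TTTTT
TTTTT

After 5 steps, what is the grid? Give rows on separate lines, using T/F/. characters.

Step 1: 4 trees catch fire, 2 burn out
  TT.F.
  TF.F.
  .TFTT
  TTTTT
  TTTTT
Step 2: 5 trees catch fire, 4 burn out
  TF...
  F....
  .F.FT
  TTFTT
  TTTTT
Step 3: 5 trees catch fire, 5 burn out
  F....
  .....
  ....F
  TF.FT
  TTFTT
Step 4: 4 trees catch fire, 5 burn out
  .....
  .....
  .....
  F...F
  TF.FT
Step 5: 2 trees catch fire, 4 burn out
  .....
  .....
  .....
  .....
  F...F

.....
.....
.....
.....
F...F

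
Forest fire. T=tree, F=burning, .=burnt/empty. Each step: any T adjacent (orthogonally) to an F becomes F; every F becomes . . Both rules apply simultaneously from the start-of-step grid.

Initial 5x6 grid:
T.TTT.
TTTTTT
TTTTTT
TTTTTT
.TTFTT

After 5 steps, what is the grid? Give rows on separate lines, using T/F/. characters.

Step 1: 3 trees catch fire, 1 burn out
  T.TTT.
  TTTTTT
  TTTTTT
  TTTFTT
  .TF.FT
Step 2: 5 trees catch fire, 3 burn out
  T.TTT.
  TTTTTT
  TTTFTT
  TTF.FT
  .F...F
Step 3: 5 trees catch fire, 5 burn out
  T.TTT.
  TTTFTT
  TTF.FT
  TF...F
  ......
Step 4: 6 trees catch fire, 5 burn out
  T.TFT.
  TTF.FT
  TF...F
  F.....
  ......
Step 5: 5 trees catch fire, 6 burn out
  T.F.F.
  TF...F
  F.....
  ......
  ......

T.F.F.
TF...F
F.....
......
......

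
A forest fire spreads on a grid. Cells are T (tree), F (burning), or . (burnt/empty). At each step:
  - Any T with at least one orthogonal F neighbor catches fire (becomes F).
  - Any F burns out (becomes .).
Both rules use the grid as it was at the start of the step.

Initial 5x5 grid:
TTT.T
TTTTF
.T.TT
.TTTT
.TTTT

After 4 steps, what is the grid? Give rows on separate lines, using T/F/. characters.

Step 1: 3 trees catch fire, 1 burn out
  TTT.F
  TTTF.
  .T.TF
  .TTTT
  .TTTT
Step 2: 3 trees catch fire, 3 burn out
  TTT..
  TTF..
  .T.F.
  .TTTF
  .TTTT
Step 3: 4 trees catch fire, 3 burn out
  TTF..
  TF...
  .T...
  .TTF.
  .TTTF
Step 4: 5 trees catch fire, 4 burn out
  TF...
  F....
  .F...
  .TF..
  .TTF.

TF...
F....
.F...
.TF..
.TTF.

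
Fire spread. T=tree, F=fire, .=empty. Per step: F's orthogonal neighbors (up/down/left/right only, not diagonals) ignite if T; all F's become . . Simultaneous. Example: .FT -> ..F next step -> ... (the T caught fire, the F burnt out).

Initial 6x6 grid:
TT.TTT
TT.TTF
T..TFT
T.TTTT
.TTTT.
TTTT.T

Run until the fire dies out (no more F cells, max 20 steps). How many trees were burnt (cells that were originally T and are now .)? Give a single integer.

Answer: 19

Derivation:
Step 1: +5 fires, +2 burnt (F count now 5)
Step 2: +5 fires, +5 burnt (F count now 5)
Step 3: +3 fires, +5 burnt (F count now 3)
Step 4: +2 fires, +3 burnt (F count now 2)
Step 5: +2 fires, +2 burnt (F count now 2)
Step 6: +1 fires, +2 burnt (F count now 1)
Step 7: +1 fires, +1 burnt (F count now 1)
Step 8: +0 fires, +1 burnt (F count now 0)
Fire out after step 8
Initially T: 26, now '.': 29
Total burnt (originally-T cells now '.'): 19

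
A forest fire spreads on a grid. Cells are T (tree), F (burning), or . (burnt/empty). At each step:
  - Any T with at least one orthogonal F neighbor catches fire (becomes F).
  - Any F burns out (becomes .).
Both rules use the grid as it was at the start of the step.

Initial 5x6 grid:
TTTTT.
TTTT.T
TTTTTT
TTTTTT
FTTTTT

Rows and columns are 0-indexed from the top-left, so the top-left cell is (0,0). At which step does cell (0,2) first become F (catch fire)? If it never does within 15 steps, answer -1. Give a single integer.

Step 1: cell (0,2)='T' (+2 fires, +1 burnt)
Step 2: cell (0,2)='T' (+3 fires, +2 burnt)
Step 3: cell (0,2)='T' (+4 fires, +3 burnt)
Step 4: cell (0,2)='T' (+5 fires, +4 burnt)
Step 5: cell (0,2)='T' (+5 fires, +5 burnt)
Step 6: cell (0,2)='F' (+4 fires, +5 burnt)
  -> target ignites at step 6
Step 7: cell (0,2)='.' (+2 fires, +4 burnt)
Step 8: cell (0,2)='.' (+2 fires, +2 burnt)
Step 9: cell (0,2)='.' (+0 fires, +2 burnt)
  fire out at step 9

6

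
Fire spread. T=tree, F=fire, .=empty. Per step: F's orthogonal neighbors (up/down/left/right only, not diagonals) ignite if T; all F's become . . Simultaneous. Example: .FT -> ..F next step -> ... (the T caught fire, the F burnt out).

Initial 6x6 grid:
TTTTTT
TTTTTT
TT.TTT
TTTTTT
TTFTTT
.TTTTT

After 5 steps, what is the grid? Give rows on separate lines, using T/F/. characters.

Step 1: 4 trees catch fire, 1 burn out
  TTTTTT
  TTTTTT
  TT.TTT
  TTFTTT
  TF.FTT
  .TFTTT
Step 2: 6 trees catch fire, 4 burn out
  TTTTTT
  TTTTTT
  TT.TTT
  TF.FTT
  F...FT
  .F.FTT
Step 3: 6 trees catch fire, 6 burn out
  TTTTTT
  TTTTTT
  TF.FTT
  F...FT
  .....F
  ....FT
Step 4: 6 trees catch fire, 6 burn out
  TTTTTT
  TFTFTT
  F...FT
  .....F
  ......
  .....F
Step 5: 6 trees catch fire, 6 burn out
  TFTFTT
  F.F.FT
  .....F
  ......
  ......
  ......

TFTFTT
F.F.FT
.....F
......
......
......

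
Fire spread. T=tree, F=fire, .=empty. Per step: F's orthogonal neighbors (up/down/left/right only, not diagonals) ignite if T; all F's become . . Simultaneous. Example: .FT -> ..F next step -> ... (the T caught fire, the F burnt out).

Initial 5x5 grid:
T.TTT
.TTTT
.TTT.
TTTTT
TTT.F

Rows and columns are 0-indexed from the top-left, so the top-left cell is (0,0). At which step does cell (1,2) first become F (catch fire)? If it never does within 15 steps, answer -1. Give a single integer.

Step 1: cell (1,2)='T' (+1 fires, +1 burnt)
Step 2: cell (1,2)='T' (+1 fires, +1 burnt)
Step 3: cell (1,2)='T' (+2 fires, +1 burnt)
Step 4: cell (1,2)='T' (+4 fires, +2 burnt)
Step 5: cell (1,2)='F' (+6 fires, +4 burnt)
  -> target ignites at step 5
Step 6: cell (1,2)='.' (+4 fires, +6 burnt)
Step 7: cell (1,2)='.' (+0 fires, +4 burnt)
  fire out at step 7

5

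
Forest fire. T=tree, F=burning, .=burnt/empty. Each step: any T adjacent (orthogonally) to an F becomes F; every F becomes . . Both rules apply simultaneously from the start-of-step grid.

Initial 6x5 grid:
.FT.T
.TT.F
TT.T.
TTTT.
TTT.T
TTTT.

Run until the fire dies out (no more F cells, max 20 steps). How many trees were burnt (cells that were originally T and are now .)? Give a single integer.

Answer: 18

Derivation:
Step 1: +3 fires, +2 burnt (F count now 3)
Step 2: +2 fires, +3 burnt (F count now 2)
Step 3: +2 fires, +2 burnt (F count now 2)
Step 4: +3 fires, +2 burnt (F count now 3)
Step 5: +4 fires, +3 burnt (F count now 4)
Step 6: +3 fires, +4 burnt (F count now 3)
Step 7: +1 fires, +3 burnt (F count now 1)
Step 8: +0 fires, +1 burnt (F count now 0)
Fire out after step 8
Initially T: 19, now '.': 29
Total burnt (originally-T cells now '.'): 18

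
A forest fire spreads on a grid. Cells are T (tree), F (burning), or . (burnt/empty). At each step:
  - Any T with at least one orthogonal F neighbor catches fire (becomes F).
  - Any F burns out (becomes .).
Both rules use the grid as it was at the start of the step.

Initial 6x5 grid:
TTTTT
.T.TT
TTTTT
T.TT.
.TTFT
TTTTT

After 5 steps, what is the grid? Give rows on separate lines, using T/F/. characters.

Step 1: 4 trees catch fire, 1 burn out
  TTTTT
  .T.TT
  TTTTT
  T.TF.
  .TF.F
  TTTFT
Step 2: 5 trees catch fire, 4 burn out
  TTTTT
  .T.TT
  TTTFT
  T.F..
  .F...
  TTF.F
Step 3: 4 trees catch fire, 5 burn out
  TTTTT
  .T.FT
  TTF.F
  T....
  .....
  TF...
Step 4: 4 trees catch fire, 4 burn out
  TTTFT
  .T..F
  TF...
  T....
  .....
  F....
Step 5: 4 trees catch fire, 4 burn out
  TTF.F
  .F...
  F....
  T....
  .....
  .....

TTF.F
.F...
F....
T....
.....
.....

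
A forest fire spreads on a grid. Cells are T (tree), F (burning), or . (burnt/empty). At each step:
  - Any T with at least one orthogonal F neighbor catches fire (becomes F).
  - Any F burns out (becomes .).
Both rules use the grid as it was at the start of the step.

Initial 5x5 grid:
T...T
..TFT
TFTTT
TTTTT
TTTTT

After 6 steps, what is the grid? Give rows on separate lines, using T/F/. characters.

Step 1: 6 trees catch fire, 2 burn out
  T...T
  ..F.F
  F.FFT
  TFTTT
  TTTTT
Step 2: 6 trees catch fire, 6 burn out
  T...F
  .....
  ....F
  F.FFT
  TFTTT
Step 3: 4 trees catch fire, 6 burn out
  T....
  .....
  .....
  ....F
  F.FFT
Step 4: 1 trees catch fire, 4 burn out
  T....
  .....
  .....
  .....
  ....F
Step 5: 0 trees catch fire, 1 burn out
  T....
  .....
  .....
  .....
  .....
Step 6: 0 trees catch fire, 0 burn out
  T....
  .....
  .....
  .....
  .....

T....
.....
.....
.....
.....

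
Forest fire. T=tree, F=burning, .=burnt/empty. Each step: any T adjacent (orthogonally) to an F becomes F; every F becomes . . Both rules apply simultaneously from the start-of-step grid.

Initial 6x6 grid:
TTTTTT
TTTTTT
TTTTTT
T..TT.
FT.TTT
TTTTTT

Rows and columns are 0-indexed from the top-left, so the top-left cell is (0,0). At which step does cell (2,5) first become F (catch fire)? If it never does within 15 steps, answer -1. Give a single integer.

Step 1: cell (2,5)='T' (+3 fires, +1 burnt)
Step 2: cell (2,5)='T' (+2 fires, +3 burnt)
Step 3: cell (2,5)='T' (+3 fires, +2 burnt)
Step 4: cell (2,5)='T' (+4 fires, +3 burnt)
Step 5: cell (2,5)='T' (+5 fires, +4 burnt)
Step 6: cell (2,5)='T' (+6 fires, +5 burnt)
Step 7: cell (2,5)='F' (+5 fires, +6 burnt)
  -> target ignites at step 7
Step 8: cell (2,5)='.' (+2 fires, +5 burnt)
Step 9: cell (2,5)='.' (+1 fires, +2 burnt)
Step 10: cell (2,5)='.' (+0 fires, +1 burnt)
  fire out at step 10

7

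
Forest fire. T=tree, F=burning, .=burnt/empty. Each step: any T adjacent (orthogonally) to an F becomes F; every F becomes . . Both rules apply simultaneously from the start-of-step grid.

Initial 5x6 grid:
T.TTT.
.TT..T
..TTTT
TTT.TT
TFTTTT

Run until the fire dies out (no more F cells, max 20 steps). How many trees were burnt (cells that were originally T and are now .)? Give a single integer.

Answer: 20

Derivation:
Step 1: +3 fires, +1 burnt (F count now 3)
Step 2: +3 fires, +3 burnt (F count now 3)
Step 3: +2 fires, +3 burnt (F count now 2)
Step 4: +4 fires, +2 burnt (F count now 4)
Step 5: +4 fires, +4 burnt (F count now 4)
Step 6: +2 fires, +4 burnt (F count now 2)
Step 7: +2 fires, +2 burnt (F count now 2)
Step 8: +0 fires, +2 burnt (F count now 0)
Fire out after step 8
Initially T: 21, now '.': 29
Total burnt (originally-T cells now '.'): 20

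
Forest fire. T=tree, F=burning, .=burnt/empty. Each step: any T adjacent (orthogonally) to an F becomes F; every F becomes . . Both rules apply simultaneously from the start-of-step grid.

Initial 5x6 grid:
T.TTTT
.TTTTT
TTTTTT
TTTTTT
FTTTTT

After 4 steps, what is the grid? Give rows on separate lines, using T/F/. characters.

Step 1: 2 trees catch fire, 1 burn out
  T.TTTT
  .TTTTT
  TTTTTT
  FTTTTT
  .FTTTT
Step 2: 3 trees catch fire, 2 burn out
  T.TTTT
  .TTTTT
  FTTTTT
  .FTTTT
  ..FTTT
Step 3: 3 trees catch fire, 3 burn out
  T.TTTT
  .TTTTT
  .FTTTT
  ..FTTT
  ...FTT
Step 4: 4 trees catch fire, 3 burn out
  T.TTTT
  .FTTTT
  ..FTTT
  ...FTT
  ....FT

T.TTTT
.FTTTT
..FTTT
...FTT
....FT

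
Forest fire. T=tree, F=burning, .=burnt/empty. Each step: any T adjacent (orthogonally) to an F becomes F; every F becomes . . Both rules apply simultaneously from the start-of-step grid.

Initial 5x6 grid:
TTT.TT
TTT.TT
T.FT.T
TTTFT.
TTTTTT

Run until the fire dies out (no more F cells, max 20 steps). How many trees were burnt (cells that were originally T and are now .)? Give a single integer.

Step 1: +5 fires, +2 burnt (F count now 5)
Step 2: +5 fires, +5 burnt (F count now 5)
Step 3: +5 fires, +5 burnt (F count now 5)
Step 4: +3 fires, +5 burnt (F count now 3)
Step 5: +0 fires, +3 burnt (F count now 0)
Fire out after step 5
Initially T: 23, now '.': 25
Total burnt (originally-T cells now '.'): 18

Answer: 18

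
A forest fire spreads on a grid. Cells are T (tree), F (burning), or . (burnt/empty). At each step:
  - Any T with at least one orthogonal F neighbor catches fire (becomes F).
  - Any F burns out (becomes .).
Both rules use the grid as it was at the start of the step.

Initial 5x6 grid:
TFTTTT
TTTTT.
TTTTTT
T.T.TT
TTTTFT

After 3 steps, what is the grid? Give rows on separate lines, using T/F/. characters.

Step 1: 6 trees catch fire, 2 burn out
  F.FTTT
  TFTTT.
  TTTTTT
  T.T.FT
  TTTF.F
Step 2: 7 trees catch fire, 6 burn out
  ...FTT
  F.FTT.
  TFTTFT
  T.T..F
  TTF...
Step 3: 9 trees catch fire, 7 burn out
  ....FT
  ...FF.
  F.FF.F
  T.F...
  TF....

....FT
...FF.
F.FF.F
T.F...
TF....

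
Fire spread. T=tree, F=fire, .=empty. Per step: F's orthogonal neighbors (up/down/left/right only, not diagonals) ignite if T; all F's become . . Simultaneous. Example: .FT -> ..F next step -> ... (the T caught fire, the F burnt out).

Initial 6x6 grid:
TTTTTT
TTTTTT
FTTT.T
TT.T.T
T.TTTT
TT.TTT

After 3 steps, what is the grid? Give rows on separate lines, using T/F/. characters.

Step 1: 3 trees catch fire, 1 burn out
  TTTTTT
  FTTTTT
  .FTT.T
  FT.T.T
  T.TTTT
  TT.TTT
Step 2: 5 trees catch fire, 3 burn out
  FTTTTT
  .FTTTT
  ..FT.T
  .F.T.T
  F.TTTT
  TT.TTT
Step 3: 4 trees catch fire, 5 burn out
  .FTTTT
  ..FTTT
  ...F.T
  ...T.T
  ..TTTT
  FT.TTT

.FTTTT
..FTTT
...F.T
...T.T
..TTTT
FT.TTT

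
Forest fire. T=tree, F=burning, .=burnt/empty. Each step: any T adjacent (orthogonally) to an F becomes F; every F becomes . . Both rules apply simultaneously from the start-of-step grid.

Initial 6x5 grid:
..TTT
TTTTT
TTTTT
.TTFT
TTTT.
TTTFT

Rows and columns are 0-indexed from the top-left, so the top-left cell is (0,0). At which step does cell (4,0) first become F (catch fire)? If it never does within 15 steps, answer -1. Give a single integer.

Step 1: cell (4,0)='T' (+6 fires, +2 burnt)
Step 2: cell (4,0)='T' (+6 fires, +6 burnt)
Step 3: cell (4,0)='T' (+6 fires, +6 burnt)
Step 4: cell (4,0)='F' (+5 fires, +6 burnt)
  -> target ignites at step 4
Step 5: cell (4,0)='.' (+1 fires, +5 burnt)
Step 6: cell (4,0)='.' (+0 fires, +1 burnt)
  fire out at step 6

4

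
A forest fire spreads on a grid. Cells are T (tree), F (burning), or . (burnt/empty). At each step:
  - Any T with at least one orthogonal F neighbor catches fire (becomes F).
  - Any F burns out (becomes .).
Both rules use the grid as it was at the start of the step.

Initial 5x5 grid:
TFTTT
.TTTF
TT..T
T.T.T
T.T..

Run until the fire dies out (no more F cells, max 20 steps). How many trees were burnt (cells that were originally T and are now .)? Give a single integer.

Step 1: +6 fires, +2 burnt (F count now 6)
Step 2: +4 fires, +6 burnt (F count now 4)
Step 3: +1 fires, +4 burnt (F count now 1)
Step 4: +1 fires, +1 burnt (F count now 1)
Step 5: +1 fires, +1 burnt (F count now 1)
Step 6: +0 fires, +1 burnt (F count now 0)
Fire out after step 6
Initially T: 15, now '.': 23
Total burnt (originally-T cells now '.'): 13

Answer: 13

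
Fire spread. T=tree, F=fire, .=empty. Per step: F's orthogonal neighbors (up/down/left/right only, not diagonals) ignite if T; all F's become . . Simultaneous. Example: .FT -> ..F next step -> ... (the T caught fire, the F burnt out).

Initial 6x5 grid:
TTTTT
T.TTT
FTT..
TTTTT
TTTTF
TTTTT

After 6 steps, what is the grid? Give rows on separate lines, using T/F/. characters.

Step 1: 6 trees catch fire, 2 burn out
  TTTTT
  F.TTT
  .FT..
  FTTTF
  TTTF.
  TTTTF
Step 2: 7 trees catch fire, 6 burn out
  FTTTT
  ..TTT
  ..F..
  .FTF.
  FTF..
  TTTF.
Step 3: 6 trees catch fire, 7 burn out
  .FTTT
  ..FTT
  .....
  ..F..
  .F...
  FTF..
Step 4: 3 trees catch fire, 6 burn out
  ..FTT
  ...FT
  .....
  .....
  .....
  .F...
Step 5: 2 trees catch fire, 3 burn out
  ...FT
  ....F
  .....
  .....
  .....
  .....
Step 6: 1 trees catch fire, 2 burn out
  ....F
  .....
  .....
  .....
  .....
  .....

....F
.....
.....
.....
.....
.....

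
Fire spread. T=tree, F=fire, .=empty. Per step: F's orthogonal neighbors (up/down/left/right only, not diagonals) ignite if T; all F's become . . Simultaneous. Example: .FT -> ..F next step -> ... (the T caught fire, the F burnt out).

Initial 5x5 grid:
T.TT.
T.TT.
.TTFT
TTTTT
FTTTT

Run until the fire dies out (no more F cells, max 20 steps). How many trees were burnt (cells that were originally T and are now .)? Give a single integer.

Answer: 16

Derivation:
Step 1: +6 fires, +2 burnt (F count now 6)
Step 2: +8 fires, +6 burnt (F count now 8)
Step 3: +2 fires, +8 burnt (F count now 2)
Step 4: +0 fires, +2 burnt (F count now 0)
Fire out after step 4
Initially T: 18, now '.': 23
Total burnt (originally-T cells now '.'): 16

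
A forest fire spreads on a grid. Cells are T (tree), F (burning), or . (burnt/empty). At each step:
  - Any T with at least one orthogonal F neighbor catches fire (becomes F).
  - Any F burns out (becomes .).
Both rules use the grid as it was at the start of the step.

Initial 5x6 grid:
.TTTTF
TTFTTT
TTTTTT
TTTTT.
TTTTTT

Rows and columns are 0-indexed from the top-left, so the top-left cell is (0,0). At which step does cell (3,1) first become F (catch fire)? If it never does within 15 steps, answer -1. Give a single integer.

Step 1: cell (3,1)='T' (+6 fires, +2 burnt)
Step 2: cell (3,1)='T' (+8 fires, +6 burnt)
Step 3: cell (3,1)='F' (+5 fires, +8 burnt)
  -> target ignites at step 3
Step 4: cell (3,1)='.' (+4 fires, +5 burnt)
Step 5: cell (3,1)='.' (+2 fires, +4 burnt)
Step 6: cell (3,1)='.' (+1 fires, +2 burnt)
Step 7: cell (3,1)='.' (+0 fires, +1 burnt)
  fire out at step 7

3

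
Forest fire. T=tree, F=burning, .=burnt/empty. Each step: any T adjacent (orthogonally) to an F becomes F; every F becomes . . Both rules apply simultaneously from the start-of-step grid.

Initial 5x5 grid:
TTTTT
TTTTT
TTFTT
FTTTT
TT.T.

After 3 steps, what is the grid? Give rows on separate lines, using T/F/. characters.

Step 1: 7 trees catch fire, 2 burn out
  TTTTT
  TTFTT
  FF.FT
  .FFTT
  FT.T.
Step 2: 7 trees catch fire, 7 burn out
  TTFTT
  FF.FT
  ....F
  ...FT
  .F.T.
Step 3: 6 trees catch fire, 7 burn out
  FF.FT
  ....F
  .....
  ....F
  ...F.

FF.FT
....F
.....
....F
...F.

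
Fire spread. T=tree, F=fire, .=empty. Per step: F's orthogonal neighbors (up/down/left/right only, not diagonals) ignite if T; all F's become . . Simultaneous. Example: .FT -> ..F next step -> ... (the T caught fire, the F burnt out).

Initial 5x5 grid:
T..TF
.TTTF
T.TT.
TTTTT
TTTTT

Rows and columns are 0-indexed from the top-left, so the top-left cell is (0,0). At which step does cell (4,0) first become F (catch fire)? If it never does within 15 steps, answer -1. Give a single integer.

Step 1: cell (4,0)='T' (+2 fires, +2 burnt)
Step 2: cell (4,0)='T' (+2 fires, +2 burnt)
Step 3: cell (4,0)='T' (+3 fires, +2 burnt)
Step 4: cell (4,0)='T' (+3 fires, +3 burnt)
Step 5: cell (4,0)='T' (+3 fires, +3 burnt)
Step 6: cell (4,0)='T' (+2 fires, +3 burnt)
Step 7: cell (4,0)='F' (+2 fires, +2 burnt)
  -> target ignites at step 7
Step 8: cell (4,0)='.' (+0 fires, +2 burnt)
  fire out at step 8

7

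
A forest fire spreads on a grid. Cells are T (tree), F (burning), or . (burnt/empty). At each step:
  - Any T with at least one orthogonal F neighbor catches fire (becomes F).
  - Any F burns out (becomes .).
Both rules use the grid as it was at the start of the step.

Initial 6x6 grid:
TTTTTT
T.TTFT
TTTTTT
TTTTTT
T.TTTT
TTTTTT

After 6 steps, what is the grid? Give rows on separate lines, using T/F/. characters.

Step 1: 4 trees catch fire, 1 burn out
  TTTTFT
  T.TF.F
  TTTTFT
  TTTTTT
  T.TTTT
  TTTTTT
Step 2: 6 trees catch fire, 4 burn out
  TTTF.F
  T.F...
  TTTF.F
  TTTTFT
  T.TTTT
  TTTTTT
Step 3: 5 trees catch fire, 6 burn out
  TTF...
  T.....
  TTF...
  TTTF.F
  T.TTFT
  TTTTTT
Step 4: 6 trees catch fire, 5 burn out
  TF....
  T.....
  TF....
  TTF...
  T.TF.F
  TTTTFT
Step 5: 6 trees catch fire, 6 burn out
  F.....
  T.....
  F.....
  TF....
  T.F...
  TTTF.F
Step 6: 3 trees catch fire, 6 burn out
  ......
  F.....
  ......
  F.....
  T.....
  TTF...

......
F.....
......
F.....
T.....
TTF...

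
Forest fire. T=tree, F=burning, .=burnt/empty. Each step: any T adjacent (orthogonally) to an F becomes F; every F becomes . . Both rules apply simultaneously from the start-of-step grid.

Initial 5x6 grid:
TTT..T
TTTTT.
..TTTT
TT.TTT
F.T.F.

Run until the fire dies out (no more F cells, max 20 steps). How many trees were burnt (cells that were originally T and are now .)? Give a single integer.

Answer: 17

Derivation:
Step 1: +2 fires, +2 burnt (F count now 2)
Step 2: +4 fires, +2 burnt (F count now 4)
Step 3: +3 fires, +4 burnt (F count now 3)
Step 4: +2 fires, +3 burnt (F count now 2)
Step 5: +1 fires, +2 burnt (F count now 1)
Step 6: +2 fires, +1 burnt (F count now 2)
Step 7: +2 fires, +2 burnt (F count now 2)
Step 8: +1 fires, +2 burnt (F count now 1)
Step 9: +0 fires, +1 burnt (F count now 0)
Fire out after step 9
Initially T: 19, now '.': 28
Total burnt (originally-T cells now '.'): 17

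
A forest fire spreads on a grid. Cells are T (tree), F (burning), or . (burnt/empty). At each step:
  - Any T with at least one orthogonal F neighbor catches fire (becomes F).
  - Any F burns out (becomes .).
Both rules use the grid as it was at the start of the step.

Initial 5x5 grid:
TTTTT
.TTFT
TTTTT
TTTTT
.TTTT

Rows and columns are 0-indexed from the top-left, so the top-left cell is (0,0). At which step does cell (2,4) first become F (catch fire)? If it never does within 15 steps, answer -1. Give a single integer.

Step 1: cell (2,4)='T' (+4 fires, +1 burnt)
Step 2: cell (2,4)='F' (+6 fires, +4 burnt)
  -> target ignites at step 2
Step 3: cell (2,4)='.' (+5 fires, +6 burnt)
Step 4: cell (2,4)='.' (+5 fires, +5 burnt)
Step 5: cell (2,4)='.' (+2 fires, +5 burnt)
Step 6: cell (2,4)='.' (+0 fires, +2 burnt)
  fire out at step 6

2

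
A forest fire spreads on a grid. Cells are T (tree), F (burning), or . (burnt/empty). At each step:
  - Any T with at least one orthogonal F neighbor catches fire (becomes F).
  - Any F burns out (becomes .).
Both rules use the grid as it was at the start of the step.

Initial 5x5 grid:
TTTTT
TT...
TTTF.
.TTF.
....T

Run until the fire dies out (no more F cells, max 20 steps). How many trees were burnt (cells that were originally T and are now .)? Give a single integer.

Step 1: +2 fires, +2 burnt (F count now 2)
Step 2: +2 fires, +2 burnt (F count now 2)
Step 3: +2 fires, +2 burnt (F count now 2)
Step 4: +2 fires, +2 burnt (F count now 2)
Step 5: +2 fires, +2 burnt (F count now 2)
Step 6: +1 fires, +2 burnt (F count now 1)
Step 7: +1 fires, +1 burnt (F count now 1)
Step 8: +0 fires, +1 burnt (F count now 0)
Fire out after step 8
Initially T: 13, now '.': 24
Total burnt (originally-T cells now '.'): 12

Answer: 12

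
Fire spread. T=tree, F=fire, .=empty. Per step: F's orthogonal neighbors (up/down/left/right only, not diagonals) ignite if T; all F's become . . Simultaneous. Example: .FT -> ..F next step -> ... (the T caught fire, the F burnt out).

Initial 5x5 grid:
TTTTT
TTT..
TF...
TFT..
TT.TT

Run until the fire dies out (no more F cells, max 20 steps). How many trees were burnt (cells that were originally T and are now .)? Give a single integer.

Answer: 13

Derivation:
Step 1: +5 fires, +2 burnt (F count now 5)
Step 2: +4 fires, +5 burnt (F count now 4)
Step 3: +2 fires, +4 burnt (F count now 2)
Step 4: +1 fires, +2 burnt (F count now 1)
Step 5: +1 fires, +1 burnt (F count now 1)
Step 6: +0 fires, +1 burnt (F count now 0)
Fire out after step 6
Initially T: 15, now '.': 23
Total burnt (originally-T cells now '.'): 13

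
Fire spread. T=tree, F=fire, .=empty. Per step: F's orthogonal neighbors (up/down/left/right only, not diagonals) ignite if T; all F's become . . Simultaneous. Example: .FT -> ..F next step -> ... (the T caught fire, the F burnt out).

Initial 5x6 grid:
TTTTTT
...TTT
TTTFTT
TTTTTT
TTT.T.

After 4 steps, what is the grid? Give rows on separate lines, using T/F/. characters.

Step 1: 4 trees catch fire, 1 burn out
  TTTTTT
  ...FTT
  TTF.FT
  TTTFTT
  TTT.T.
Step 2: 6 trees catch fire, 4 burn out
  TTTFTT
  ....FT
  TF...F
  TTF.FT
  TTT.T.
Step 3: 8 trees catch fire, 6 burn out
  TTF.FT
  .....F
  F.....
  TF...F
  TTF.F.
Step 4: 4 trees catch fire, 8 burn out
  TF...F
  ......
  ......
  F.....
  TF....

TF...F
......
......
F.....
TF....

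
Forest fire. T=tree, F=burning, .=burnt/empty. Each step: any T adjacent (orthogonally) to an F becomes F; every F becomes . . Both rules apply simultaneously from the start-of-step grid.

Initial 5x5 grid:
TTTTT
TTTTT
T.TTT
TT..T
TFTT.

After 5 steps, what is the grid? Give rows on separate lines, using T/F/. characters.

Step 1: 3 trees catch fire, 1 burn out
  TTTTT
  TTTTT
  T.TTT
  TF..T
  F.FT.
Step 2: 2 trees catch fire, 3 burn out
  TTTTT
  TTTTT
  T.TTT
  F...T
  ...F.
Step 3: 1 trees catch fire, 2 burn out
  TTTTT
  TTTTT
  F.TTT
  ....T
  .....
Step 4: 1 trees catch fire, 1 burn out
  TTTTT
  FTTTT
  ..TTT
  ....T
  .....
Step 5: 2 trees catch fire, 1 burn out
  FTTTT
  .FTTT
  ..TTT
  ....T
  .....

FTTTT
.FTTT
..TTT
....T
.....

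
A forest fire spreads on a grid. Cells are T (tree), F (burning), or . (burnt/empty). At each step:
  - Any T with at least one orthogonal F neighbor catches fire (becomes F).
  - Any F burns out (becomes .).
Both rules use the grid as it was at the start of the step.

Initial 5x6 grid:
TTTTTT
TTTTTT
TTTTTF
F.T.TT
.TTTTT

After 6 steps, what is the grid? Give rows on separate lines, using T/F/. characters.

Step 1: 4 trees catch fire, 2 burn out
  TTTTTT
  TTTTTF
  FTTTF.
  ..T.TF
  .TTTTT
Step 2: 7 trees catch fire, 4 burn out
  TTTTTF
  FTTTF.
  .FTF..
  ..T.F.
  .TTTTF
Step 3: 6 trees catch fire, 7 burn out
  FTTTF.
  .FTF..
  ..F...
  ..T...
  .TTTF.
Step 4: 5 trees catch fire, 6 burn out
  .FTF..
  ..F...
  ......
  ..F...
  .TTF..
Step 5: 2 trees catch fire, 5 burn out
  ..F...
  ......
  ......
  ......
  .TF...
Step 6: 1 trees catch fire, 2 burn out
  ......
  ......
  ......
  ......
  .F....

......
......
......
......
.F....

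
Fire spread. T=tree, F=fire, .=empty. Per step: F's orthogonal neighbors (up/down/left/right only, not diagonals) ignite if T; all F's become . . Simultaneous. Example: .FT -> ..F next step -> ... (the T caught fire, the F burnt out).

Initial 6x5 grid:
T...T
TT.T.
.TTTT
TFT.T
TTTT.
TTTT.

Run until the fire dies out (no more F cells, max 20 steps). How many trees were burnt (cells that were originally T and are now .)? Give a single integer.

Answer: 19

Derivation:
Step 1: +4 fires, +1 burnt (F count now 4)
Step 2: +5 fires, +4 burnt (F count now 5)
Step 3: +5 fires, +5 burnt (F count now 5)
Step 4: +4 fires, +5 burnt (F count now 4)
Step 5: +1 fires, +4 burnt (F count now 1)
Step 6: +0 fires, +1 burnt (F count now 0)
Fire out after step 6
Initially T: 20, now '.': 29
Total burnt (originally-T cells now '.'): 19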